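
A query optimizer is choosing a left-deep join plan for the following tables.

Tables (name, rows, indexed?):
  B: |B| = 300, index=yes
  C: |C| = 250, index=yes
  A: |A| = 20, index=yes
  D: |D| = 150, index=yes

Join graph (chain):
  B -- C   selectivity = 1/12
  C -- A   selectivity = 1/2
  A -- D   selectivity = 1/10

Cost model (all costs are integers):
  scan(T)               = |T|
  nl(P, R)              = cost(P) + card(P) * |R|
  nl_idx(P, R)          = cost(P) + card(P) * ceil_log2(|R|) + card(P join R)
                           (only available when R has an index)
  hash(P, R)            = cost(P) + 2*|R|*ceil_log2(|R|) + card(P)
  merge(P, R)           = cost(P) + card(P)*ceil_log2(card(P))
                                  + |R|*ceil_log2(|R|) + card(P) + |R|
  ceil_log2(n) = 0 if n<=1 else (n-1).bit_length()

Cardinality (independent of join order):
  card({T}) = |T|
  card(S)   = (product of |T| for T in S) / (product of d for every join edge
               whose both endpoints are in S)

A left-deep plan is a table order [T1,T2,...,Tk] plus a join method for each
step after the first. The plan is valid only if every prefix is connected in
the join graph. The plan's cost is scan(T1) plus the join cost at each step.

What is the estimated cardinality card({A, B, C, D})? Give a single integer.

Tables in S: A(20), B(300), C(250), D(150)
Edges inside S: B-C(d=12), C-A(d=2), A-D(d=10)
numerator = 20 * 300 * 250 * 150 = 225000000
denominator = 12 * 2 * 10 = 240
card(S) = 225000000 / 240 = 937500

937500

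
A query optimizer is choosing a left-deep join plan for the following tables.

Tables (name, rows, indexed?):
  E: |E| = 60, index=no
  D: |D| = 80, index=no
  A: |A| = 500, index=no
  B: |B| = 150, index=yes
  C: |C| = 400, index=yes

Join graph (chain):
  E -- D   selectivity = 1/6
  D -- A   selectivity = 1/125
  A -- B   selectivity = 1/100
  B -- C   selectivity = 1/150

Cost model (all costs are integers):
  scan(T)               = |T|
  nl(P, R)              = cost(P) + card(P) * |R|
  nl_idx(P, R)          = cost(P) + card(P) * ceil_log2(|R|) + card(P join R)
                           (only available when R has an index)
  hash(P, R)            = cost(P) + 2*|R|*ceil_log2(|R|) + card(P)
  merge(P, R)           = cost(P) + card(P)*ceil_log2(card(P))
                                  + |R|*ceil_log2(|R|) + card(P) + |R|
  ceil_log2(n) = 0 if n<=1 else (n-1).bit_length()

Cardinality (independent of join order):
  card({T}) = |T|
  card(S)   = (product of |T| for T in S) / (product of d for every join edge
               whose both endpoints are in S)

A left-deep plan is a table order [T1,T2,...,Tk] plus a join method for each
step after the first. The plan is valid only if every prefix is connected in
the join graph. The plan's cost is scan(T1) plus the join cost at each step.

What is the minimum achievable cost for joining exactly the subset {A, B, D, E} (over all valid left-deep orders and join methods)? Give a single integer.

Selinger DP over subsets of {A,B,D,E}:
  {E}: scan cost=60, card=60
  {D}: scan cost=80, card=80
  {A}: scan cost=500, card=500
  {B}: scan cost=150, card=150
  {DE}: card=800; try (E,hash)→880, (D,merge)→1120, (E,merge)→1140, (D,hash)→1240, (D,nl)→4860, (E,nl)→4880; best=880 via (E,hash)
  {AD}: card=320; try (D,hash)→2120, (A,merge)→5720, (D,merge)→6140, (A,hash)→9160, (A,nl)→40080, (D,nl)→40500; best=2120 via (D,hash)
  {AB}: card=750; try (B,hash)→3400, (B,nl_idx)→5250, (A,merge)→6500, (B,merge)→6850, (A,hash)→9300, (A,nl)→75150 …(+1); best=3400 via (B,hash)
  {ADE}: card=3200; try (E,hash)→3160, (E,merge)→5740, (A,hash)→10680, (A,merge)→14680, (E,nl)→21320, (A,nl)→400880; best=3160 via (E,hash)
  {ABD}: card=480; try (B,hash)→4840, (B,nl_idx)→5160, (D,hash)→5270, (B,merge)→6670, (D,merge)→12290, (B,nl)→50120 …(+1); best=4840 via (B,hash)
  {ABDE}: card=4800; try (E,hash)→6040, (B,hash)→8760, (E,merge)→10060, (B,nl_idx)→33560, (E,nl)→33640, (B,merge)→46110 …(+1); best=6040 via (E,hash)

6040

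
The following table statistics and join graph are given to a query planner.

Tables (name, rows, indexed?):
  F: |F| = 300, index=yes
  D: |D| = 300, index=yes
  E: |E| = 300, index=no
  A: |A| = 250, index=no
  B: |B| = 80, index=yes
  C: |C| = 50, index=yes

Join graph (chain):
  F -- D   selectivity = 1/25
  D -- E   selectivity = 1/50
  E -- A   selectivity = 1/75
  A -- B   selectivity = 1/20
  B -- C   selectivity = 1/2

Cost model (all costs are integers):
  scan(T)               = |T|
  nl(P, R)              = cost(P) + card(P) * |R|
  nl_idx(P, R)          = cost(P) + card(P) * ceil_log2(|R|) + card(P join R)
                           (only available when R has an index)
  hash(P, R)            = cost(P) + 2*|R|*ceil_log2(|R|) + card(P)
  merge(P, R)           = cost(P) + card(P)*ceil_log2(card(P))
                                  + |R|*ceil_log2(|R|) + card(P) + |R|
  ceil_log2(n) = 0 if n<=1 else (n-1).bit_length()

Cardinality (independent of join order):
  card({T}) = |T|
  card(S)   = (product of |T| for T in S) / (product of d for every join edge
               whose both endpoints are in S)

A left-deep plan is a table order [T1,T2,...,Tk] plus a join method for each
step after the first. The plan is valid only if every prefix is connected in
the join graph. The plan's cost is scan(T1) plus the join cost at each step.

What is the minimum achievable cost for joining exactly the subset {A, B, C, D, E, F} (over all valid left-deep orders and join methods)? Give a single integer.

Selinger DP over subsets of {A,B,C,D,E,F}:
  {F}: scan cost=300, card=300
  {D}: scan cost=300, card=300
  {E}: scan cost=300, card=300
  {A}: scan cost=250, card=250
  {B}: scan cost=80, card=80
  {C}: scan cost=50, card=50
  {DF}: card=3600; try (F,hash)→6000, (D,hash)→6000, (F,merge)→6300, (D,merge)→6300, (F,nl_idx)→6600, (D,nl_idx)→6600 …(+2); best=6000 via (F,hash)
  {DE}: card=1800; try (D,nl_idx)→4800, (E,hash)→6000, (D,hash)→6000, (E,merge)→6300, (D,merge)→6300, (E,nl)→90300 …(+1); best=4800 via (D,nl_idx)
  {AE}: card=1000; try (A,hash)→4600, (E,merge)→5500, (A,merge)→5550, (E,hash)→5900, (E,nl)→75250, (A,nl)→75300; best=4600 via (A,hash)
  {AB}: card=1000; try (B,hash)→1620, (A,merge)→2970, (B,nl_idx)→3000, (B,merge)→3140, (A,hash)→4160, (A,nl)→20080 …(+1); best=1620 via (B,hash)
  {BC}: card=2000; try (C,hash)→760, (B,merge)→1040, (C,merge)→1070, (B,hash)→1220, (B,nl_idx)→2400, (C,nl_idx)→2560 …(+2); best=760 via (C,hash)
  {DEF}: card=21600; try (F,hash)→12000, (E,hash)→15000, (F,merge)→29400, (F,nl_idx)→42600, (E,merge)→55800, (F,nl)→544800 …(+1); best=12000 via (F,hash)
  {ADE}: card=6000; try (A,hash)→10600, (D,hash)→11000, (D,merge)→18600, (D,nl_idx)→19600, (A,merge)→28650, (D,nl)→304600 …(+1); best=10600 via (A,hash)
  {ABE}: card=4000; try (B,hash)→6720, (E,hash)→8020, (B,nl_idx)→15600, (E,merge)→15620, (B,merge)→16240, (B,nl)→84600 …(+1); best=6720 via (B,hash)
  {ABC}: card=25000; try (C,hash)→3220, (A,hash)→6760, (C,merge)→12970, (A,merge)→27010, (C,nl_idx)→32620, (C,nl)→51620 …(+1); best=3220 via (C,hash)
  {ADEF}: card=72000; try (F,hash)→22000, (A,hash)→37600, (F,merge)→97600, (F,nl_idx)→136600, (A,merge)→359850, (F,nl)→1810600 …(+1); best=22000 via (F,hash)
  {ABDE}: card=24000; try (D,hash)→16120, (B,hash)→17720, (D,merge)→61720, (D,nl_idx)→66720, (B,nl_idx)→76600, (B,merge)→95240 …(+2); best=16120 via (D,hash)
  {ABCE}: card=100000; try (C,hash)→11320, (E,hash)→33620, (C,merge)→59070, (C,nl_idx)→130720, (C,nl)→206720, (E,merge)→406220 …(+1); best=11320 via (C,hash)
  {ABDEF}: card=288000; try (F,hash)→45520, (B,hash)→95120, (F,merge)→403120, (F,nl_idx)→520120, (B,nl_idx)→814000, (B,merge)→1318640 …(+2); best=45520 via (F,hash)
  {ABCDE}: card=600000; try (C,hash)→40720, (D,hash)→116720, (C,merge)→400470, (C,nl_idx)→760120, (C,nl)→1216120, (D,nl_idx)→1511320 …(+2); best=40720 via (C,hash)
  {ABCDEF}: card=7200000; try (C,hash)→334120, (F,hash)→646120, (C,merge)→5805870, (C,nl_idx)→8973520, (F,nl_idx)→12640720, (F,merge)→12643720 …(+2); best=334120 via (C,hash)

334120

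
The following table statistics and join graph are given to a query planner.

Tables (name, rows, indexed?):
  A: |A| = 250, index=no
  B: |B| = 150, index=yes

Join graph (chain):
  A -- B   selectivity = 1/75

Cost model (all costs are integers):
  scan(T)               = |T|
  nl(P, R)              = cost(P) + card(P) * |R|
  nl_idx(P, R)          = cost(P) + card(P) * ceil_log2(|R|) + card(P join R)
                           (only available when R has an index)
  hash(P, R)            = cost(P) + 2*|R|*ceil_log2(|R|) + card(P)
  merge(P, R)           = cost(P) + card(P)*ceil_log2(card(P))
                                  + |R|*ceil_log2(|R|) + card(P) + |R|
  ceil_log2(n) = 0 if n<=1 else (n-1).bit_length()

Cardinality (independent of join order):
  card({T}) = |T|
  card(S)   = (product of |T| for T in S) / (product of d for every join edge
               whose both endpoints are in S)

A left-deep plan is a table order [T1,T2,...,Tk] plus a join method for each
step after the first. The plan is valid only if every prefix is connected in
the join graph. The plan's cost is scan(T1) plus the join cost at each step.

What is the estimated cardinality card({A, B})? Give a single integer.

Tables in S: A(250), B(150)
Edges inside S: A-B(d=75)
numerator = 250 * 150 = 37500
denominator = 75 = 75
card(S) = 37500 / 75 = 500

500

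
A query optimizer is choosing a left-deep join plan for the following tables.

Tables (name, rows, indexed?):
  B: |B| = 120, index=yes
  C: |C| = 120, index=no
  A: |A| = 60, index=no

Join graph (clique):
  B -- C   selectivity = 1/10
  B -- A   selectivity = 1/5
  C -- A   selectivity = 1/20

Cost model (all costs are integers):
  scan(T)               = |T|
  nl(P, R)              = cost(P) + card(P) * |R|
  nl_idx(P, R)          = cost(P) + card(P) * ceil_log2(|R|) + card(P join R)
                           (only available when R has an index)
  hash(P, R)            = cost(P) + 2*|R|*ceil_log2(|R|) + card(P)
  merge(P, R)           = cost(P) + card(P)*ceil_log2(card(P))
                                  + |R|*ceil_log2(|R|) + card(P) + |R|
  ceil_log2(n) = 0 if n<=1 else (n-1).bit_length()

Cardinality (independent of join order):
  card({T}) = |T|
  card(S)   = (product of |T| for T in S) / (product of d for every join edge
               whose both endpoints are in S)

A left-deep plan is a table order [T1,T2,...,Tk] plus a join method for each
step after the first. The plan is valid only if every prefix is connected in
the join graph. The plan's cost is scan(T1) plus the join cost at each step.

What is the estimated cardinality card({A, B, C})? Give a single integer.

864

Tables in S: A(60), B(120), C(120)
Edges inside S: B-C(d=10), B-A(d=5), C-A(d=20)
numerator = 60 * 120 * 120 = 864000
denominator = 10 * 5 * 20 = 1000
card(S) = 864000 / 1000 = 864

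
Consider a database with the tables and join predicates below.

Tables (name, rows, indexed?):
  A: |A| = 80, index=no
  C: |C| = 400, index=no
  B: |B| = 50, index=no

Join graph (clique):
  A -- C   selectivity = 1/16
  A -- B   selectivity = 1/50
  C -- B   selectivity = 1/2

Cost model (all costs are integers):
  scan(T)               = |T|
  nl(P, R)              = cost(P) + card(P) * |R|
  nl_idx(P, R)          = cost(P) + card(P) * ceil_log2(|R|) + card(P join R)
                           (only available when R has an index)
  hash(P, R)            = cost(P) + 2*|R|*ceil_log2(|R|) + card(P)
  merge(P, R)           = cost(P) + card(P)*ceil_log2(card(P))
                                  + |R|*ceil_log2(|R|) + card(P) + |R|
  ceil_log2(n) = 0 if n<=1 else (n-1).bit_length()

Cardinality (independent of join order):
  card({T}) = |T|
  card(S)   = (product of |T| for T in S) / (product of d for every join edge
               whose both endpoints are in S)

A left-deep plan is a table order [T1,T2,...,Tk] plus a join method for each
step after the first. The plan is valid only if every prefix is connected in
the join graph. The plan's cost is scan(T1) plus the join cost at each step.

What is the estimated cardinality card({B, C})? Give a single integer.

Tables in S: B(50), C(400)
Edges inside S: C-B(d=2)
numerator = 50 * 400 = 20000
denominator = 2 = 2
card(S) = 20000 / 2 = 10000

10000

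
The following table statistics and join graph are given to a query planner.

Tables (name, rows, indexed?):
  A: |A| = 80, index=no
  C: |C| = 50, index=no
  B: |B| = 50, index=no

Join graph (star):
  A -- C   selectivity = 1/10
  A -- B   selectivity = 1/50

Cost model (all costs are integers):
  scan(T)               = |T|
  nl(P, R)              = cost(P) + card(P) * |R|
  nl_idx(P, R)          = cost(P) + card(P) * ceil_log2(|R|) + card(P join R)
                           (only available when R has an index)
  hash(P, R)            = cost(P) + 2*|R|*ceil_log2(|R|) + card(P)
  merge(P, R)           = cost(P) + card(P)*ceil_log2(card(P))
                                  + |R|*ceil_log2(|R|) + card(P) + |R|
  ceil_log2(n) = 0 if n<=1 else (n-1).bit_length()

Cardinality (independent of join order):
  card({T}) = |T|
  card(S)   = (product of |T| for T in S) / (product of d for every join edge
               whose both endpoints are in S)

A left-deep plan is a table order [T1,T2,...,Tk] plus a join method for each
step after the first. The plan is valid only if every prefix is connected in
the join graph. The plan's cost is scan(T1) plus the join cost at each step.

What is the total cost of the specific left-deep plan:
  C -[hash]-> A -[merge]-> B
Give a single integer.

5570

step 1: scan C: cost=50, card=50
step 2: join A via hash
    card(P join A) = 50*80/(10) = 400
    cost = 50 + 2*80*7 + 50 = 1220
step 3: join B via merge
    card(P join B) = 400*50/(50) = 400
    cost = 1220 + 400*9 + 50*6 + 400 + 50 = 5570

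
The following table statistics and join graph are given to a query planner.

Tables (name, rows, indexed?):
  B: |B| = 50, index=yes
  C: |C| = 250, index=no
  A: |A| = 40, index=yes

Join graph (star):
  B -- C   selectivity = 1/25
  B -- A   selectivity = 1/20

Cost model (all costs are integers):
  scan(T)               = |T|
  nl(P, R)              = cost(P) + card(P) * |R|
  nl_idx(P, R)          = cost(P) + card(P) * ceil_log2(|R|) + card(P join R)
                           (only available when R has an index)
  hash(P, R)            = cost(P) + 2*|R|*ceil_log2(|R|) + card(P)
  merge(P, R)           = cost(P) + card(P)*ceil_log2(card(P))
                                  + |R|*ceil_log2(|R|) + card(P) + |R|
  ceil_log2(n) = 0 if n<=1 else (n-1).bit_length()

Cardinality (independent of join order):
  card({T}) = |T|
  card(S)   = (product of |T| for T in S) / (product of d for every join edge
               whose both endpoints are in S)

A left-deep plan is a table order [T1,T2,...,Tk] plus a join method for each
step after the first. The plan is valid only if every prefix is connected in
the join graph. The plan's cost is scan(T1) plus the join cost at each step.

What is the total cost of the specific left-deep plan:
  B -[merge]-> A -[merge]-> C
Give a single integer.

3730

step 1: scan B: cost=50, card=50
step 2: join A via merge
    card(P join A) = 50*40/(20) = 100
    cost = 50 + 50*6 + 40*6 + 50 + 40 = 680
step 3: join C via merge
    card(P join C) = 100*250/(25) = 1000
    cost = 680 + 100*7 + 250*8 + 100 + 250 = 3730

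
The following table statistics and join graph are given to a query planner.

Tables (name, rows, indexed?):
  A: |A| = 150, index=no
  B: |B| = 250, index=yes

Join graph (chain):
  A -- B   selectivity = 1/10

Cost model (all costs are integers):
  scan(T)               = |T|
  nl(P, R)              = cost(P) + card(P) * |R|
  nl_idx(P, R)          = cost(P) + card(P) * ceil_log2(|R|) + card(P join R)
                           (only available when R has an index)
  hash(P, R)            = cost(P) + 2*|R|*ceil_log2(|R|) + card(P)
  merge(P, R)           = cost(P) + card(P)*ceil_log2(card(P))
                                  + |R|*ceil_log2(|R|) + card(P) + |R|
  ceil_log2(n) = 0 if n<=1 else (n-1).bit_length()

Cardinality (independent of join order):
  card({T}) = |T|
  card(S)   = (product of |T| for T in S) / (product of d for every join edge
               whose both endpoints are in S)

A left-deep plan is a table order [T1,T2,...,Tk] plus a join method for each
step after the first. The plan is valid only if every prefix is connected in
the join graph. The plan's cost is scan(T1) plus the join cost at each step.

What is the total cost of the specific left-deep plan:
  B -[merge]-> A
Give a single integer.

step 1: scan B: cost=250, card=250
step 2: join A via merge
    card(P join A) = 250*150/(10) = 3750
    cost = 250 + 250*8 + 150*8 + 250 + 150 = 3850

3850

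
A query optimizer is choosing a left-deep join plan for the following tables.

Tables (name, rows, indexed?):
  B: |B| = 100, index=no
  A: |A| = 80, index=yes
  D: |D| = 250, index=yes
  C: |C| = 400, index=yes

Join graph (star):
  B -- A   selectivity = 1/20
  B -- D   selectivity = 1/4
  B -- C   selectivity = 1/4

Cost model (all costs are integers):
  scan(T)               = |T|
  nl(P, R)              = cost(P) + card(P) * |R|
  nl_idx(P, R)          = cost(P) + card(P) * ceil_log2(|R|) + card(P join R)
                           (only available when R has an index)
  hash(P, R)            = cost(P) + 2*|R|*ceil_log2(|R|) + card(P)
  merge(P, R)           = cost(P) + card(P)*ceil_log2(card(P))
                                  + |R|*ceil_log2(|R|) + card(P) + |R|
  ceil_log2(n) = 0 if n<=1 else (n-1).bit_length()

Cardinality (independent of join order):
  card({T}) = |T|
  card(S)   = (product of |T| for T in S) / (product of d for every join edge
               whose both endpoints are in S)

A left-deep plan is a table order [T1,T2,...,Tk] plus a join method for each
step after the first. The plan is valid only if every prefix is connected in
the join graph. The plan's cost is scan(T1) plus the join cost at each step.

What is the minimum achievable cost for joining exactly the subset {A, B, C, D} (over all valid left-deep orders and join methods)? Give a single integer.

37800

Selinger DP over subsets of {A,B,C,D}:
  {B}: scan cost=100, card=100
  {A}: scan cost=80, card=80
  {D}: scan cost=250, card=250
  {C}: scan cost=400, card=400
  {AB}: card=400; try (A,nl_idx)→1200, (A,hash)→1320, (B,merge)→1520, (A,merge)→1540, (B,hash)→1560, (B,nl)→8080 …(+1); best=1200 via (A,nl_idx)
  {BD}: card=6250; try (B,hash)→1900, (D,merge)→3150, (B,merge)→3300, (D,hash)→4200, (D,nl_idx)→7150, (D,nl)→25100 …(+1); best=1900 via (B,hash)
  {BC}: card=10000; try (B,hash)→2200, (C,merge)→4900, (B,merge)→5200, (C,hash)→7400, (C,nl_idx)→11000, (C,nl)→40100 …(+1); best=2200 via (B,hash)
  {ABD}: card=25000; try (D,hash)→5600, (D,merge)→7450, (A,hash)→9270, (D,nl_idx)→29400, (A,nl_idx)→70650, (A,merge)→90040 …(+2); best=5600 via (D,hash)
  {ABC}: card=40000; try (C,hash)→8800, (C,merge)→9200, (A,hash)→13320, (C,nl_idx)→44800, (A,nl_idx)→112200, (A,merge)→152840 …(+2); best=8800 via (C,hash)
  {BCD}: card=625000; try (C,hash)→15350, (D,hash)→16200, (C,merge)→93400, (D,merge)→154450, (C,nl_idx)→683150, (D,nl_idx)→707200 …(+2); best=15350 via (C,hash)
  {ABCD}: card=2500000; try (C,hash)→37800, (D,hash)→52800, (C,merge)→409600, (A,hash)→641470, (D,merge)→691050, (C,nl_idx)→2730600 …(+6); best=37800 via (C,hash)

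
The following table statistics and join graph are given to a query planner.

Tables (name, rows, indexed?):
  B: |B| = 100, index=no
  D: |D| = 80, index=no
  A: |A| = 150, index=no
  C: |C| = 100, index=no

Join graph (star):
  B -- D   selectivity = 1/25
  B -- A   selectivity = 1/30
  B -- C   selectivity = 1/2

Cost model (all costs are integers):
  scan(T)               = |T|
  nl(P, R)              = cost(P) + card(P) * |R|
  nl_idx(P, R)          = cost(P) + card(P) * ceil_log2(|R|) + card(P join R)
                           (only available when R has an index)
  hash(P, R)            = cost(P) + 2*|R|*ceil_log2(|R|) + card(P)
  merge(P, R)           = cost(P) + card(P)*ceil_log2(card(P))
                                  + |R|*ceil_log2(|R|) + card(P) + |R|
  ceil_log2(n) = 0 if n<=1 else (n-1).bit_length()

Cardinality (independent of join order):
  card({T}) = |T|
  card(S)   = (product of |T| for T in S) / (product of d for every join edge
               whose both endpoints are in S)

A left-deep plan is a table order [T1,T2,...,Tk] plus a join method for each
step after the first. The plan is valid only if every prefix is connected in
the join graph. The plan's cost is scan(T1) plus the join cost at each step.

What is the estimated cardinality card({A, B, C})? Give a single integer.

Tables in S: A(150), B(100), C(100)
Edges inside S: B-A(d=30), B-C(d=2)
numerator = 150 * 100 * 100 = 1500000
denominator = 30 * 2 = 60
card(S) = 1500000 / 60 = 25000

25000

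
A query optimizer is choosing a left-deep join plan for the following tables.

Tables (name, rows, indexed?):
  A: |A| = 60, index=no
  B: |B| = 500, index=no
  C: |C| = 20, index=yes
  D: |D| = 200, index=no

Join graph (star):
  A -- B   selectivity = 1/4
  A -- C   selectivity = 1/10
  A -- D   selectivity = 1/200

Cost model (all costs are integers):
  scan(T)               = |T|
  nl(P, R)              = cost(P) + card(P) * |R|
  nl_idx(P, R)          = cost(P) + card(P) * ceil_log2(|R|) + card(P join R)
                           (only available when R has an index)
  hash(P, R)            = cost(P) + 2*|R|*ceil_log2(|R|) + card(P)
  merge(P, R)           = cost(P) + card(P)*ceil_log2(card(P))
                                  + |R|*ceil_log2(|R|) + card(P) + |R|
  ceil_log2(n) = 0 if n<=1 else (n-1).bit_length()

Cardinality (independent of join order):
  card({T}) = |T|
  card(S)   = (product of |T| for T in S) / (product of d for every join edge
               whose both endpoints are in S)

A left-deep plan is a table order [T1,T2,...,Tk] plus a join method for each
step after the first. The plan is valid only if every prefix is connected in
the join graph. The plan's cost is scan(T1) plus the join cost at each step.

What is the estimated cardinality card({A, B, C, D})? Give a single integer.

Tables in S: A(60), B(500), C(20), D(200)
Edges inside S: A-B(d=4), A-C(d=10), A-D(d=200)
numerator = 60 * 500 * 20 * 200 = 120000000
denominator = 4 * 10 * 200 = 8000
card(S) = 120000000 / 8000 = 15000

15000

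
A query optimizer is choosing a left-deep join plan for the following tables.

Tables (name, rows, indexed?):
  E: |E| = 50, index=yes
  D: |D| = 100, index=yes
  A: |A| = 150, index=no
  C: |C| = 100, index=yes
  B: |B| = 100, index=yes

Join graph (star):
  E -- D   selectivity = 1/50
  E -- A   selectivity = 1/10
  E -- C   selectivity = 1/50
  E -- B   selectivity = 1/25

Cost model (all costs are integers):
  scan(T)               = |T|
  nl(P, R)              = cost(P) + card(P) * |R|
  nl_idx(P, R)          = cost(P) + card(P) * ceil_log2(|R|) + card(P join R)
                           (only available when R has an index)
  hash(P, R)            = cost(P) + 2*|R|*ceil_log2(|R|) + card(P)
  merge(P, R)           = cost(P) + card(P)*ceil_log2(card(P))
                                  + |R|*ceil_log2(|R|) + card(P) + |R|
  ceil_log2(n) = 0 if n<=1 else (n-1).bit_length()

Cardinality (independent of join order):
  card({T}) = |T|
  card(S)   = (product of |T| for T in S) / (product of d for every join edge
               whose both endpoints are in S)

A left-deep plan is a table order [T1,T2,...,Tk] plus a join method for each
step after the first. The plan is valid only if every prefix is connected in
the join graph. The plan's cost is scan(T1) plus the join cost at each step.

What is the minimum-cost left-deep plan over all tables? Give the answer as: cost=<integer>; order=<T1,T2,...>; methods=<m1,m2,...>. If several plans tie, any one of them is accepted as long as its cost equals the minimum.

Selinger DP (subsets sized 1..n):
  {E}: scan cost=50, card=50
  {D}: scan cost=100, card=100
  {A}: scan cost=150, card=150
  {C}: scan cost=100, card=100
  {B}: scan cost=100, card=100
  {DE}: card=100; try (D,nl_idx)→500, (E,hash)→800, (E,nl_idx)→800, (D,merge)→1200, (E,merge)→1250, (D,hash)→1500 …(+2); best=500 via (D,nl_idx)
  {AE}: card=750; try (E,hash)→900, (A,merge)→1750, (E,nl_idx)→1800, (E,merge)→1850, (A,hash)→2500, (A,nl)→7550 …(+1); best=900 via (E,hash)
  {CE}: card=100; try (C,nl_idx)→500, (E,hash)→800, (E,nl_idx)→800, (C,merge)→1200, (E,merge)→1250, (C,hash)→1500 …(+2); best=500 via (C,nl_idx)
  {BE}: card=200; try (B,nl_idx)→600, (E,hash)→800, (E,nl_idx)→900, (B,merge)→1200, (E,merge)→1250, (B,hash)→1500 …(+2); best=600 via (B,nl_idx)
  {ADE}: card=1500; try (A,merge)→2650, (A,hash)→3000, (D,hash)→3050, (D,nl_idx)→7650, (D,merge)→9950, (A,nl)→15500 …(+1); best=2650 via (A,merge)
  {CDE}: card=200; try (D,nl_idx)→1400, (C,nl_idx)→1400, (D,hash)→2000, (C,hash)→2000, (D,merge)→2100, (C,merge)→2100 …(+2); best=1400 via (D,nl_idx)
  {BDE}: card=400; try (B,nl_idx)→1600, (B,hash)→2000, (B,merge)→2100, (D,hash)→2200, (D,nl_idx)→2400, (D,merge)→3200 …(+2); best=1600 via (B,nl_idx)
  {ACE}: card=1500; try (A,merge)→2650, (A,hash)→3000, (C,hash)→3050, (C,nl_idx)→7650, (C,merge)→9950, (A,nl)→15500 …(+1); best=2650 via (A,merge)
  {ABE}: card=3000; try (B,hash)→3050, (A,hash)→3200, (A,merge)→3750, (B,nl_idx)→9150, (B,merge)→9950, (A,nl)→30600 …(+1); best=3050 via (B,hash)
  {BCE}: card=400; try (B,nl_idx)→1600, (B,hash)→2000, (B,merge)→2100, (C,hash)→2200, (C,nl_idx)→2400, (C,merge)→3200 …(+2); best=1600 via (B,nl_idx)
  {ACDE}: card=3000; try (A,hash)→4000, (A,merge)→4550, (D,hash)→5550, (C,hash)→5550, (D,nl_idx)→16150, (C,nl_idx)→16150 …(+5); best=4000 via (A,hash)
  {ABDE}: card=6000; try (A,hash)→4400, (B,hash)→5550, (A,merge)→6950, (D,hash)→7450, (B,nl_idx)→19150, (B,merge)→21450 …(+5); best=4400 via (A,hash)
  {BCDE}: card=800; try (B,hash)→3000, (D,hash)→3400, (C,hash)→3400, (B,nl_idx)→3600, (B,merge)→4000, (D,nl_idx)→5200 …(+6); best=3000 via (B,hash)
  {ABCE}: card=6000; try (A,hash)→4400, (B,hash)→5550, (A,merge)→6950, (C,hash)→7450, (B,nl_idx)→19150, (B,merge)→21450 …(+5); best=4400 via (A,hash)
  {ABCDE}: card=12000; try (A,hash)→6200, (B,hash)→8400, (D,hash)→11800, (C,hash)→11800, (A,merge)→13150, (B,nl_idx)→37000 …(+9); best=6200 via (A,hash)

cost=6200; order=E,C,D,B,A; methods=nl_idx,nl_idx,hash,hash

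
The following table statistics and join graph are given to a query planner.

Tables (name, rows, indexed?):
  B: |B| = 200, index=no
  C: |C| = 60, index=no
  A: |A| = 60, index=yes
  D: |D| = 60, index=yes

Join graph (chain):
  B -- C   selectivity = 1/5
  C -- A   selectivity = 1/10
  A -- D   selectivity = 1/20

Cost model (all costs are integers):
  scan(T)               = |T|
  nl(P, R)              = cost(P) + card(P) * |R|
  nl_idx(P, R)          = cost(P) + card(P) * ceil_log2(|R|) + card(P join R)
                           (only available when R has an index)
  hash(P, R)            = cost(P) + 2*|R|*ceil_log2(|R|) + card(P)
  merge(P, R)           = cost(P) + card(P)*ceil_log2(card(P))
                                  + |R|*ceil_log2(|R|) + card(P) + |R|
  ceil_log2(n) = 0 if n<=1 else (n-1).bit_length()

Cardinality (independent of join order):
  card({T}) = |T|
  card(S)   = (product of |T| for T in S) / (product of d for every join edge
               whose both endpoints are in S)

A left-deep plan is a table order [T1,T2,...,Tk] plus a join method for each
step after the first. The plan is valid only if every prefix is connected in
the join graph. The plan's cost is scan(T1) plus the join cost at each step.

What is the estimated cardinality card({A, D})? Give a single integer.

Tables in S: A(60), D(60)
Edges inside S: A-D(d=20)
numerator = 60 * 60 = 3600
denominator = 20 = 20
card(S) = 3600 / 20 = 180

180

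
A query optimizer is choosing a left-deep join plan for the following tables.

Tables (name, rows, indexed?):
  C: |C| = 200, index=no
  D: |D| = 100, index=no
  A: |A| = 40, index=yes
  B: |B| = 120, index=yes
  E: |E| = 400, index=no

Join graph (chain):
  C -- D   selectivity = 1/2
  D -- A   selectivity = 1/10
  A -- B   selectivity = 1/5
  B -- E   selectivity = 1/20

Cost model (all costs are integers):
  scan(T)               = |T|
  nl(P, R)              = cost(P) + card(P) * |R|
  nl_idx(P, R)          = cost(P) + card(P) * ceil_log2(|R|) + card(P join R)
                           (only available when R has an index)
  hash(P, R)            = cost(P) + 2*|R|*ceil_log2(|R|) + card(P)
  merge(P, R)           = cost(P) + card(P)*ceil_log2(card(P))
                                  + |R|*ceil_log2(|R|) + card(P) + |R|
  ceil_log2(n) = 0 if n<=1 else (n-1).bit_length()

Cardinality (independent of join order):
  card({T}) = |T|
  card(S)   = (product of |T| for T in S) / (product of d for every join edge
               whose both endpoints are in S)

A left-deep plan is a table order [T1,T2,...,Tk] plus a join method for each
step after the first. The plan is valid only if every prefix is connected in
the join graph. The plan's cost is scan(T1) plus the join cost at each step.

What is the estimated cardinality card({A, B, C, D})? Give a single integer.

960000

Tables in S: A(40), B(120), C(200), D(100)
Edges inside S: C-D(d=2), D-A(d=10), A-B(d=5)
numerator = 40 * 120 * 200 * 100 = 96000000
denominator = 2 * 10 * 5 = 100
card(S) = 96000000 / 100 = 960000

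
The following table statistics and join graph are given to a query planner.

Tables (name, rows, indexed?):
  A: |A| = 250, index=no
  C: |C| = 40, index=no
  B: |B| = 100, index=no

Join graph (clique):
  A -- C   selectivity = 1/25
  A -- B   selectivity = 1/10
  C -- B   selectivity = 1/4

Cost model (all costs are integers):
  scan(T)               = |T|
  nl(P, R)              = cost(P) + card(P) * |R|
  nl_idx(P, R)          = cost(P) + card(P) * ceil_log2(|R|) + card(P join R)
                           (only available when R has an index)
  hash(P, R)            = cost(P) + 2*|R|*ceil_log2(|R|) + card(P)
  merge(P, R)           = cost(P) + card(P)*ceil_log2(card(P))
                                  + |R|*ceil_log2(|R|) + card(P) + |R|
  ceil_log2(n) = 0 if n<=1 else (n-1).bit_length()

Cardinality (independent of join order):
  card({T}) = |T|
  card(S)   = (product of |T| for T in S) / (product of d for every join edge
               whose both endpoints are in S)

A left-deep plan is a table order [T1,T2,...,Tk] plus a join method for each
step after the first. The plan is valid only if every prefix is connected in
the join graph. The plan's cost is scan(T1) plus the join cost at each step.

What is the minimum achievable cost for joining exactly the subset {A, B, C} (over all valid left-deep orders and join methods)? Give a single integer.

2780

Selinger DP over subsets of {A,B,C}:
  {A}: scan cost=250, card=250
  {C}: scan cost=40, card=40
  {B}: scan cost=100, card=100
  {AC}: card=400; try (C,hash)→980, (A,merge)→2570, (C,merge)→2780, (A,hash)→4080, (A,nl)→10040, (C,nl)→10250; best=980 via (C,hash)
  {AB}: card=2500; try (B,hash)→1900, (A,merge)→3150, (B,merge)→3300, (A,hash)→4200, (A,nl)→25100, (B,nl)→25250; best=1900 via (B,hash)
  {BC}: card=1000; try (C,hash)→680, (B,merge)→1120, (C,merge)→1180, (B,hash)→1480, (B,nl)→4040, (C,nl)→4100; best=680 via (C,hash)
  {ABC}: card=1000; try (B,hash)→2780, (C,hash)→4880, (A,hash)→5680, (B,merge)→5780, (A,merge)→13930, (C,merge)→34680 …(+3); best=2780 via (B,hash)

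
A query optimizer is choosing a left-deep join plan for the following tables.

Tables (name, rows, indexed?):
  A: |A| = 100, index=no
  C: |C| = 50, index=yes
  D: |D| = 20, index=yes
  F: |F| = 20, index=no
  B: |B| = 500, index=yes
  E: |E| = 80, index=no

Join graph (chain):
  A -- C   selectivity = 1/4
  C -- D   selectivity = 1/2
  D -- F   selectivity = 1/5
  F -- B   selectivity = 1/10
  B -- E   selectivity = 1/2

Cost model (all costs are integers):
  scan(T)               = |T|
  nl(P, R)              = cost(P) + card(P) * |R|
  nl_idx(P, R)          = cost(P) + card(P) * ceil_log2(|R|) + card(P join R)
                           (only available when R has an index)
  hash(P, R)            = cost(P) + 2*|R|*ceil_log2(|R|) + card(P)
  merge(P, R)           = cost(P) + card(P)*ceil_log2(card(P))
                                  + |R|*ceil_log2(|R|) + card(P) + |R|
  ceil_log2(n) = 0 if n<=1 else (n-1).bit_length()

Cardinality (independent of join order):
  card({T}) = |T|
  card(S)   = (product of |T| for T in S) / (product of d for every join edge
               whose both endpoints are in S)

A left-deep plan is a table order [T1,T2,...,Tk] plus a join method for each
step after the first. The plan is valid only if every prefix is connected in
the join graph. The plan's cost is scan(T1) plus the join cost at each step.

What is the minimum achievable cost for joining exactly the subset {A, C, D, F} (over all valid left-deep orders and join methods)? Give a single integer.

Selinger DP over subsets of {A,C,D,F}:
  {A}: scan cost=100, card=100
  {C}: scan cost=50, card=50
  {D}: scan cost=20, card=20
  {F}: scan cost=20, card=20
  {AC}: card=1250; try (C,hash)→800, (A,merge)→1200, (C,merge)→1250, (A,hash)→1500, (C,nl_idx)→1950, (A,nl)→5050 …(+1); best=800 via (C,hash)
  {CD}: card=500; try (D,hash)→300, (C,merge)→490, (D,merge)→520, (C,hash)→640, (C,nl_idx)→640, (D,nl_idx)→800 …(+2); best=300 via (D,hash)
  {DF}: card=80; try (D,nl_idx)→200, (F,hash)→240, (D,hash)→240, (F,merge)→260, (D,merge)→260, (F,nl)→420 …(+1); best=200 via (D,nl_idx)
  {ACD}: card=12500; try (A,hash)→2200, (D,hash)→2250, (A,merge)→6100, (D,merge)→15920, (D,nl_idx)→19550, (D,nl)→25800 …(+1); best=2200 via (A,hash)
  {CDF}: card=2000; try (C,hash)→880, (F,hash)→1000, (C,merge)→1190, (C,nl_idx)→2680, (C,nl)→4200, (F,merge)→5420 …(+1); best=880 via (C,hash)
  {ACDF}: card=50000; try (A,hash)→4280, (F,hash)→14900, (A,merge)→25680, (F,merge)→189820, (A,nl)→200880, (F,nl)→252200; best=4280 via (A,hash)

4280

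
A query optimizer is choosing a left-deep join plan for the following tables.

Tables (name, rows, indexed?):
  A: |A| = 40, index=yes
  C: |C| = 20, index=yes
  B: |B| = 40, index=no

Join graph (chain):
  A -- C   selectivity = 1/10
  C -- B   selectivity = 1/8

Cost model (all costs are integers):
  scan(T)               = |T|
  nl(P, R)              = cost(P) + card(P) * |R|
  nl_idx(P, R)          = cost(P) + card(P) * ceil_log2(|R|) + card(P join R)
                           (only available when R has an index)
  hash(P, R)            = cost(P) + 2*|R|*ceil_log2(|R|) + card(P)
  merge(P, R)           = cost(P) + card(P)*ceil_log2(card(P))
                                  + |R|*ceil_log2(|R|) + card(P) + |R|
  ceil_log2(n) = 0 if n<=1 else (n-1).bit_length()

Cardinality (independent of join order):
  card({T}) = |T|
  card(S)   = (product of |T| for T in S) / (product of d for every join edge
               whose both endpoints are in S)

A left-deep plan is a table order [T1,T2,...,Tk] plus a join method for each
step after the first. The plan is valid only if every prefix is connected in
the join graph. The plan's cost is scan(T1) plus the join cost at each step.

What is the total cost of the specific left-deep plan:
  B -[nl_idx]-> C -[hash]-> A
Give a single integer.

step 1: scan B: cost=40, card=40
step 2: join C via nl_idx
    card(P join C) = 40*20/(8) = 100
    cost = 40 + 40*5 + 100 = 340
step 3: join A via hash
    card(P join A) = 100*40/(10) = 400
    cost = 340 + 2*40*6 + 100 = 920

920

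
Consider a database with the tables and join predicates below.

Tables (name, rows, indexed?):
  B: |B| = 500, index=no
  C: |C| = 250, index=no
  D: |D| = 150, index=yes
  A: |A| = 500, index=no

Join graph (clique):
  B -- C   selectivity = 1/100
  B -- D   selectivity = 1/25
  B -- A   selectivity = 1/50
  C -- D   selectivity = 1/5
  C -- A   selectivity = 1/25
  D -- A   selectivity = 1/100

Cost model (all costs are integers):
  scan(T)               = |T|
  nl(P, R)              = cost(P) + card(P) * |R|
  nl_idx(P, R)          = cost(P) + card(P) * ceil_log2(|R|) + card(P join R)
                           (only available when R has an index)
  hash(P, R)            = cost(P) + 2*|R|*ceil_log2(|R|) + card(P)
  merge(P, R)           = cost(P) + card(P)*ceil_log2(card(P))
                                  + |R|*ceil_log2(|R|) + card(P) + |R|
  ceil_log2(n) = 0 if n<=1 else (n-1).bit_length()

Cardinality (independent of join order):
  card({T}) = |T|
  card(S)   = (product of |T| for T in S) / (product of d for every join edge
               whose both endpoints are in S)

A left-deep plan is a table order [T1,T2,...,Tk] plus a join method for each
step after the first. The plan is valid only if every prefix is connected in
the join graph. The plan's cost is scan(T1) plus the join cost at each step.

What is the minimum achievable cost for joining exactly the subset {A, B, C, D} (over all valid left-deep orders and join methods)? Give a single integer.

17450

Selinger DP over subsets of {A,B,C,D}:
  {B}: scan cost=500, card=500
  {C}: scan cost=250, card=250
  {D}: scan cost=150, card=150
  {A}: scan cost=500, card=500
  {BC}: card=1250; try (C,hash)→5000, (B,merge)→7500, (C,merge)→7750, (B,hash)→9500, (B,nl)→125250, (C,nl)→125500; best=5000 via (C,hash)
  {BD}: card=3000; try (D,hash)→3400, (B,merge)→6500, (D,merge)→6850, (D,nl_idx)→7500, (B,hash)→9300, (B,nl)→75150 …(+1); best=3400 via (D,hash)
  {AB}: card=5000; try (B,hash)→10000, (A,hash)→10000, (B,merge)→10500, (A,merge)→10500, (B,nl)→250500, (A,nl)→250500; best=10000 via (B,hash)
  {CD}: card=7500; try (D,hash)→2900, (C,merge)→3750, (D,merge)→3850, (C,hash)→4300, (D,nl_idx)→9750, (C,nl)→37650 …(+1); best=2900 via (D,hash)
  {AC}: card=5000; try (C,hash)→5000, (A,merge)→7500, (C,merge)→7750, (A,hash)→9500, (A,nl)→125250, (C,nl)→125500; best=5000 via (C,hash)
  {AD}: card=750; try (D,hash)→3400, (D,nl_idx)→5250, (A,merge)→6500, (D,merge)→6850, (A,hash)→9300, (A,nl)→75150 …(+1); best=3400 via (D,hash)
  {BCD}: card=1500; try (D,hash)→8650, (C,hash)→10400, (D,nl_idx)→16500, (B,hash)→19400, (D,merge)→21350, (C,merge)→44650 …(+4); best=8650 via (D,hash)
  {ABC}: card=500; try (A,hash)→15250, (C,hash)→19000, (B,hash)→19000, (A,merge)→25000, (B,merge)→80000, (C,merge)→82250 …(+3); best=15250 via (A,hash)
  {ABD}: card=300; try (B,hash)→13150, (A,hash)→15400, (B,merge)→16650, (D,hash)→17400, (A,merge)→47400, (D,nl_idx)→50300 …(+4); best=13150 via (B,hash)
  {ACD}: card=1500; try (C,hash)→8150, (D,hash)→12400, (C,merge)→13900, (A,hash)→19400, (D,nl_idx)→46500, (D,merge)→76350 …(+4); best=8150 via (C,hash)
  {ABCD}: card=6; try (C,hash)→17450, (D,hash)→18150, (C,merge)→18400, (B,hash)→18650, (A,hash)→19150, (D,nl_idx)→19256 …(+7); best=17450 via (C,hash)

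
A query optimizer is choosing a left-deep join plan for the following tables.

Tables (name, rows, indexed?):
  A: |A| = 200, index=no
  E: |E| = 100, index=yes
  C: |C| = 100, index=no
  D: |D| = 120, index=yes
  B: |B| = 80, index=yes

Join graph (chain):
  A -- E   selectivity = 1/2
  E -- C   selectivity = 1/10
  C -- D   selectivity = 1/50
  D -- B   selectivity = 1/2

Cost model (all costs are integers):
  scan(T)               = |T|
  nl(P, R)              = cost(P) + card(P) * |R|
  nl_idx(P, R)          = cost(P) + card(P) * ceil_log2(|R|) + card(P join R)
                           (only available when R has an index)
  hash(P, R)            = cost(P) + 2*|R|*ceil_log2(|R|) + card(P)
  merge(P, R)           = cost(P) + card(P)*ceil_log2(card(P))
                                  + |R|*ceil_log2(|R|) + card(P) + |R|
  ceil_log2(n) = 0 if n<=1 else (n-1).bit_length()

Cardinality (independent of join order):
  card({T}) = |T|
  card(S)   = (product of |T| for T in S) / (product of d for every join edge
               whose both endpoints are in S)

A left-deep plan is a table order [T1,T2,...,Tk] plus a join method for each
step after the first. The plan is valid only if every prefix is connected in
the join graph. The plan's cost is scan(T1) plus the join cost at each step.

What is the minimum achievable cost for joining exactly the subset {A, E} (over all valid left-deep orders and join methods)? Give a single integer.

Selinger DP over subsets of {A,E}:
  {A}: scan cost=200, card=200
  {E}: scan cost=100, card=100
  {AE}: card=10000; try (E,hash)→1800, (A,merge)→2700, (E,merge)→2800, (A,hash)→3400, (E,nl_idx)→11600, (A,nl)→20100 …(+1); best=1800 via (E,hash)

1800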